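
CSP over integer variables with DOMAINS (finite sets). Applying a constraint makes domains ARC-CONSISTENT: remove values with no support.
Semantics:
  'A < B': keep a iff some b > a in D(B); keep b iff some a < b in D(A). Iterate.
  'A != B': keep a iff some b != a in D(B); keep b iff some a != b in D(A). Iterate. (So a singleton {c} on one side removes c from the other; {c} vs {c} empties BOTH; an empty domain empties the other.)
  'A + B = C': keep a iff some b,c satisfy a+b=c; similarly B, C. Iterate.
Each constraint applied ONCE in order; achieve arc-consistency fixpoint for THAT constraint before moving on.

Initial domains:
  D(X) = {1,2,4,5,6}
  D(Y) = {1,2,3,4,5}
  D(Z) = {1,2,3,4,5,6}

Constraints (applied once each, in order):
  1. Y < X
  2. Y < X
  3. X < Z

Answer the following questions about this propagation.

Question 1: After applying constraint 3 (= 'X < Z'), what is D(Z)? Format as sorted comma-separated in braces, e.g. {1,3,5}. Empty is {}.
Answer: {3,4,5,6}

Derivation:
Constraint 1 (Y < X) on D(Y)={1,2,3,4,5} D(X)={1,2,4,5,6}: X {1,2,4,5,6}->{2,4,5,6}
Constraint 2 (Y < X) on D(Y)={1,2,3,4,5} D(X)={2,4,5,6}: no change
Constraint 3 (X < Z) on D(X)={2,4,5,6} D(Z)={1,2,3,4,5,6}: X {2,4,5,6}->{2,4,5}; Z {1,2,3,4,5,6}->{3,4,5,6}
So after constraint 3: D(Z) = {3,4,5,6}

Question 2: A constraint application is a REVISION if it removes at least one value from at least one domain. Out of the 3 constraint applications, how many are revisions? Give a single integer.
Constraint 1 (Y < X) on D(Y)={1,2,3,4,5} D(X)={1,2,4,5,6}: X {1,2,4,5,6}->{2,4,5,6} => REVISION
Constraint 2 (Y < X) on D(Y)={1,2,3,4,5} D(X)={2,4,5,6}: no change => not a revision
Constraint 3 (X < Z) on D(X)={2,4,5,6} D(Z)={1,2,3,4,5,6}: X {2,4,5,6}->{2,4,5}; Z {1,2,3,4,5,6}->{3,4,5,6} => REVISION
Total revisions = 2

Answer: 2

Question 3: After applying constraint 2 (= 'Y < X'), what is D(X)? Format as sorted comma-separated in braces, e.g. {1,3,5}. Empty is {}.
Answer: {2,4,5,6}

Derivation:
Constraint 1 (Y < X) on D(Y)={1,2,3,4,5} D(X)={1,2,4,5,6}: X {1,2,4,5,6}->{2,4,5,6}
Constraint 2 (Y < X) on D(Y)={1,2,3,4,5} D(X)={2,4,5,6}: no change
So after constraint 2: D(X) = {2,4,5,6}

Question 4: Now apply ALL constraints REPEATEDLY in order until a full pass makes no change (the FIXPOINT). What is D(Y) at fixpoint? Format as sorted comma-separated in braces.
Answer: {1,2,3,4}

Derivation:
pass 0 (initial): D(Y)={1,2,3,4,5}
pass 1: X {1,2,4,5,6}->{2,4,5}; Z {1,2,3,4,5,6}->{3,4,5,6}
pass 2: Y {1,2,3,4,5}->{1,2,3,4}
pass 3: no change
Fixpoint after 3 passes: D(Y) = {1,2,3,4}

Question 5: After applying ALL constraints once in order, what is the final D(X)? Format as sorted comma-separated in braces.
Constraint 1 (Y < X) on D(Y)={1,2,3,4,5} D(X)={1,2,4,5,6}: X {1,2,4,5,6}->{2,4,5,6}
Constraint 2 (Y < X) on D(Y)={1,2,3,4,5} D(X)={2,4,5,6}: no change
Constraint 3 (X < Z) on D(X)={2,4,5,6} D(Z)={1,2,3,4,5,6}: X {2,4,5,6}->{2,4,5}; Z {1,2,3,4,5,6}->{3,4,5,6}
So after all 3 constraints: D(X) = {2,4,5}

Answer: {2,4,5}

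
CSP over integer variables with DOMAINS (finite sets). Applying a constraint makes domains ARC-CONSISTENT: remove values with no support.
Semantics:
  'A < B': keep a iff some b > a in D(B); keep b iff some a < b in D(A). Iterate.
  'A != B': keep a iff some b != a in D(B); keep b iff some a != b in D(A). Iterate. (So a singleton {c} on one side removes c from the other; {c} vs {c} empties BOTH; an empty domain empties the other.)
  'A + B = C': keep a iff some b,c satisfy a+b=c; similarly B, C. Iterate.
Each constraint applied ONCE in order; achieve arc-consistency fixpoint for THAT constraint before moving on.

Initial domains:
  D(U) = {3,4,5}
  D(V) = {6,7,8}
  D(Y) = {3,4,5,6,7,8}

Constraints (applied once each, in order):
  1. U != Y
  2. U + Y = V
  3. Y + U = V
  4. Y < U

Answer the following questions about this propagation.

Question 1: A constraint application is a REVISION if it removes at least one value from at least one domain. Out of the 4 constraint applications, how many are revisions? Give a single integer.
Constraint 1 (U != Y) on D(U)={3,4,5} D(Y)={3,4,5,6,7,8}: no change => not a revision
Constraint 2 (U + Y = V) on D(U)={3,4,5} D(Y)={3,4,5,6,7,8} D(V)={6,7,8}: Y {3,4,5,6,7,8}->{3,4,5} => REVISION
Constraint 3 (Y + U = V) on D(Y)={3,4,5} D(U)={3,4,5} D(V)={6,7,8}: no change => not a revision
Constraint 4 (Y < U) on D(Y)={3,4,5} D(U)={3,4,5}: Y {3,4,5}->{3,4}; U {3,4,5}->{4,5} => REVISION
Total revisions = 2

Answer: 2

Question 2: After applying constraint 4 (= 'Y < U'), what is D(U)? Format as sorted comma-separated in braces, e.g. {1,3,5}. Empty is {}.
Constraint 1 (U != Y) on D(U)={3,4,5} D(Y)={3,4,5,6,7,8}: no change
Constraint 2 (U + Y = V) on D(U)={3,4,5} D(Y)={3,4,5,6,7,8} D(V)={6,7,8}: Y {3,4,5,6,7,8}->{3,4,5}
Constraint 3 (Y + U = V) on D(Y)={3,4,5} D(U)={3,4,5} D(V)={6,7,8}: no change
Constraint 4 (Y < U) on D(Y)={3,4,5} D(U)={3,4,5}: Y {3,4,5}->{3,4}; U {3,4,5}->{4,5}
So after constraint 4: D(U) = {4,5}

Answer: {4,5}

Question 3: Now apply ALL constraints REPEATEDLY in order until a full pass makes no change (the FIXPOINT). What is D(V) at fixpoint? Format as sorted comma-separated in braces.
Answer: {7,8}

Derivation:
pass 0 (initial): D(V)={6,7,8}
pass 1: U {3,4,5}->{4,5}; Y {3,4,5,6,7,8}->{3,4}
pass 2: V {6,7,8}->{7,8}
pass 3: no change
Fixpoint after 3 passes: D(V) = {7,8}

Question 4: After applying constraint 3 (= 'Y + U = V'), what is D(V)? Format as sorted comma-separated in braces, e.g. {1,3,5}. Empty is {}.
Answer: {6,7,8}

Derivation:
Constraint 1 (U != Y) on D(U)={3,4,5} D(Y)={3,4,5,6,7,8}: no change
Constraint 2 (U + Y = V) on D(U)={3,4,5} D(Y)={3,4,5,6,7,8} D(V)={6,7,8}: Y {3,4,5,6,7,8}->{3,4,5}
Constraint 3 (Y + U = V) on D(Y)={3,4,5} D(U)={3,4,5} D(V)={6,7,8}: no change
So after constraint 3: D(V) = {6,7,8}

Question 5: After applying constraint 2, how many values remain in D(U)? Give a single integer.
Constraint 1 (U != Y) on D(U)={3,4,5} D(Y)={3,4,5,6,7,8}: no change
Constraint 2 (U + Y = V) on D(U)={3,4,5} D(Y)={3,4,5,6,7,8} D(V)={6,7,8}: Y {3,4,5,6,7,8}->{3,4,5}
So after constraint 2: D(U)={3,4,5}, size = 3

Answer: 3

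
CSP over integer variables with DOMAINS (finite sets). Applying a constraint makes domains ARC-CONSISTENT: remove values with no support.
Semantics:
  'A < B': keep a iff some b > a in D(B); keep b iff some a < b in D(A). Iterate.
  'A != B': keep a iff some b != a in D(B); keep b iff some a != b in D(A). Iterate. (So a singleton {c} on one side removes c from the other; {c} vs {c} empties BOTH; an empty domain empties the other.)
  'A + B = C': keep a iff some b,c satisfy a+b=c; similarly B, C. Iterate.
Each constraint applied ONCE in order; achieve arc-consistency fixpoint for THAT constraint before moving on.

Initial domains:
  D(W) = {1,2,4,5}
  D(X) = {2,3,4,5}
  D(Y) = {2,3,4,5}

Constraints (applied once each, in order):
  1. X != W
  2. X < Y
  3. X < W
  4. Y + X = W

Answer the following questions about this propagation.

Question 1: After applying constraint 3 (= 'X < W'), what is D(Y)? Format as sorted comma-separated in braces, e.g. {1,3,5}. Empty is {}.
Answer: {3,4,5}

Derivation:
Constraint 1 (X != W) on D(X)={2,3,4,5} D(W)={1,2,4,5}: no change
Constraint 2 (X < Y) on D(X)={2,3,4,5} D(Y)={2,3,4,5}: X {2,3,4,5}->{2,3,4}; Y {2,3,4,5}->{3,4,5}
Constraint 3 (X < W) on D(X)={2,3,4} D(W)={1,2,4,5}: W {1,2,4,5}->{4,5}
So after constraint 3: D(Y) = {3,4,5}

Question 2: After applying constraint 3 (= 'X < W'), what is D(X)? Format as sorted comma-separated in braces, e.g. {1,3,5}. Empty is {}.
Constraint 1 (X != W) on D(X)={2,3,4,5} D(W)={1,2,4,5}: no change
Constraint 2 (X < Y) on D(X)={2,3,4,5} D(Y)={2,3,4,5}: X {2,3,4,5}->{2,3,4}; Y {2,3,4,5}->{3,4,5}
Constraint 3 (X < W) on D(X)={2,3,4} D(W)={1,2,4,5}: W {1,2,4,5}->{4,5}
So after constraint 3: D(X) = {2,3,4}

Answer: {2,3,4}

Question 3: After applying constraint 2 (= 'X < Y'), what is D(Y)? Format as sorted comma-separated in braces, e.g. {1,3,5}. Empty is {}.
Constraint 1 (X != W) on D(X)={2,3,4,5} D(W)={1,2,4,5}: no change
Constraint 2 (X < Y) on D(X)={2,3,4,5} D(Y)={2,3,4,5}: X {2,3,4,5}->{2,3,4}; Y {2,3,4,5}->{3,4,5}
So after constraint 2: D(Y) = {3,4,5}

Answer: {3,4,5}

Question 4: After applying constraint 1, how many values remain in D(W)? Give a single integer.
Constraint 1 (X != W) on D(X)={2,3,4,5} D(W)={1,2,4,5}: no change
So after constraint 1: D(W)={1,2,4,5}, size = 4

Answer: 4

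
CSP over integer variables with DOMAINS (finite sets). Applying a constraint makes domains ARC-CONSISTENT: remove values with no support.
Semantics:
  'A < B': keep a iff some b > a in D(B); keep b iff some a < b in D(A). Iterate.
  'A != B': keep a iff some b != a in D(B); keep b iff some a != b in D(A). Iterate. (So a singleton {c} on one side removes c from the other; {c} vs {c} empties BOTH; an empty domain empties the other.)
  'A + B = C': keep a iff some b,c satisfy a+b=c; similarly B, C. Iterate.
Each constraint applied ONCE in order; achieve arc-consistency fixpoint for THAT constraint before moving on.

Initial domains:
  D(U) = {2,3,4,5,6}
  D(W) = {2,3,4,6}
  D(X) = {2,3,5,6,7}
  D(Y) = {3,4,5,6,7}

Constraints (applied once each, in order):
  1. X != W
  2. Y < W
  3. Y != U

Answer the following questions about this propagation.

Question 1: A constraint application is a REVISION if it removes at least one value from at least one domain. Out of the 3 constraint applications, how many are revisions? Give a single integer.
Constraint 1 (X != W) on D(X)={2,3,5,6,7} D(W)={2,3,4,6}: no change => not a revision
Constraint 2 (Y < W) on D(Y)={3,4,5,6,7} D(W)={2,3,4,6}: Y {3,4,5,6,7}->{3,4,5}; W {2,3,4,6}->{4,6} => REVISION
Constraint 3 (Y != U) on D(Y)={3,4,5} D(U)={2,3,4,5,6}: no change => not a revision
Total revisions = 1

Answer: 1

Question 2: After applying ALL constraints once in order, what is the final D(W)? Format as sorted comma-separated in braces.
Answer: {4,6}

Derivation:
Constraint 1 (X != W) on D(X)={2,3,5,6,7} D(W)={2,3,4,6}: no change
Constraint 2 (Y < W) on D(Y)={3,4,5,6,7} D(W)={2,3,4,6}: Y {3,4,5,6,7}->{3,4,5}; W {2,3,4,6}->{4,6}
Constraint 3 (Y != U) on D(Y)={3,4,5} D(U)={2,3,4,5,6}: no change
So after all 3 constraints: D(W) = {4,6}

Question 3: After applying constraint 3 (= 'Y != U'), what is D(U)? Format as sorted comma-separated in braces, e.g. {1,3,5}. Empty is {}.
Constraint 1 (X != W) on D(X)={2,3,5,6,7} D(W)={2,3,4,6}: no change
Constraint 2 (Y < W) on D(Y)={3,4,5,6,7} D(W)={2,3,4,6}: Y {3,4,5,6,7}->{3,4,5}; W {2,3,4,6}->{4,6}
Constraint 3 (Y != U) on D(Y)={3,4,5} D(U)={2,3,4,5,6}: no change
So after constraint 3: D(U) = {2,3,4,5,6}

Answer: {2,3,4,5,6}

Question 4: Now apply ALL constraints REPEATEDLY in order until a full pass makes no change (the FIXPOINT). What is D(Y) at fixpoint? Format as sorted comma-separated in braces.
pass 0 (initial): D(Y)={3,4,5,6,7}
pass 1: W {2,3,4,6}->{4,6}; Y {3,4,5,6,7}->{3,4,5}
pass 2: no change
Fixpoint after 2 passes: D(Y) = {3,4,5}

Answer: {3,4,5}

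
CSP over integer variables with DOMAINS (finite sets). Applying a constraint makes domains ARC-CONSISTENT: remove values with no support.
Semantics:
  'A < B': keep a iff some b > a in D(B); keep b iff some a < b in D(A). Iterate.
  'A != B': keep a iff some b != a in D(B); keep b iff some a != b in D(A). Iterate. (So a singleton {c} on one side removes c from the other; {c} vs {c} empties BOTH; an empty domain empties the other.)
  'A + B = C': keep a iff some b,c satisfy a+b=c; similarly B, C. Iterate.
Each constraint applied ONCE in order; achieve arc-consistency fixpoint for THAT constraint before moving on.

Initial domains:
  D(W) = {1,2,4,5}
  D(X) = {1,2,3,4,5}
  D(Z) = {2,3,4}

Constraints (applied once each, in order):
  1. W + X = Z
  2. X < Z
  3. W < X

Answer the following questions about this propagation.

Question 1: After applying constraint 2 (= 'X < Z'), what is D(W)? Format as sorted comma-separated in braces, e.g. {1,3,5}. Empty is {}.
Constraint 1 (W + X = Z) on D(W)={1,2,4,5} D(X)={1,2,3,4,5} D(Z)={2,3,4}: W {1,2,4,5}->{1,2}; X {1,2,3,4,5}->{1,2,3}
Constraint 2 (X < Z) on D(X)={1,2,3} D(Z)={2,3,4}: no change
So after constraint 2: D(W) = {1,2}

Answer: {1,2}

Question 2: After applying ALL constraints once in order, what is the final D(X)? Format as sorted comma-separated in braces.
Answer: {2,3}

Derivation:
Constraint 1 (W + X = Z) on D(W)={1,2,4,5} D(X)={1,2,3,4,5} D(Z)={2,3,4}: W {1,2,4,5}->{1,2}; X {1,2,3,4,5}->{1,2,3}
Constraint 2 (X < Z) on D(X)={1,2,3} D(Z)={2,3,4}: no change
Constraint 3 (W < X) on D(W)={1,2} D(X)={1,2,3}: X {1,2,3}->{2,3}
So after all 3 constraints: D(X) = {2,3}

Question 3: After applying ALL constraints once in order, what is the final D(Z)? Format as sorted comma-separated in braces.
Constraint 1 (W + X = Z) on D(W)={1,2,4,5} D(X)={1,2,3,4,5} D(Z)={2,3,4}: W {1,2,4,5}->{1,2}; X {1,2,3,4,5}->{1,2,3}
Constraint 2 (X < Z) on D(X)={1,2,3} D(Z)={2,3,4}: no change
Constraint 3 (W < X) on D(W)={1,2} D(X)={1,2,3}: X {1,2,3}->{2,3}
So after all 3 constraints: D(Z) = {2,3,4}

Answer: {2,3,4}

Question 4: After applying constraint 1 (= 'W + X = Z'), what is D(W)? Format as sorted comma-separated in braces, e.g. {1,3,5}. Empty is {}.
Answer: {1,2}

Derivation:
Constraint 1 (W + X = Z) on D(W)={1,2,4,5} D(X)={1,2,3,4,5} D(Z)={2,3,4}: W {1,2,4,5}->{1,2}; X {1,2,3,4,5}->{1,2,3}
So after constraint 1: D(W) = {1,2}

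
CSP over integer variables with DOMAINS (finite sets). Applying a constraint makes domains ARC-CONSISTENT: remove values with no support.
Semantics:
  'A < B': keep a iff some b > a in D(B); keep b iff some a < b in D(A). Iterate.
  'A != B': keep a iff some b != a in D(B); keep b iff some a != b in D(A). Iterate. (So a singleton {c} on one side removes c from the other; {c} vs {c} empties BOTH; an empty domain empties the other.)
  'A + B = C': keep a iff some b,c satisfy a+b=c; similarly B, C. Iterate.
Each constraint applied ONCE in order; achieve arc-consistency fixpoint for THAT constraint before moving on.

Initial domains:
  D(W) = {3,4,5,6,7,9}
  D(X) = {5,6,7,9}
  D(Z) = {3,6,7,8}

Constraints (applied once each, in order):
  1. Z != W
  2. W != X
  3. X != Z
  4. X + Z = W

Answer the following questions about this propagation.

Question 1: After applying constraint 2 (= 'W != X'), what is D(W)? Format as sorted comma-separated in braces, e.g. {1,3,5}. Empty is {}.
Constraint 1 (Z != W) on D(Z)={3,6,7,8} D(W)={3,4,5,6,7,9}: no change
Constraint 2 (W != X) on D(W)={3,4,5,6,7,9} D(X)={5,6,7,9}: no change
So after constraint 2: D(W) = {3,4,5,6,7,9}

Answer: {3,4,5,6,7,9}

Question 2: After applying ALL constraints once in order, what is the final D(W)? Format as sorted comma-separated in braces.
Constraint 1 (Z != W) on D(Z)={3,6,7,8} D(W)={3,4,5,6,7,9}: no change
Constraint 2 (W != X) on D(W)={3,4,5,6,7,9} D(X)={5,6,7,9}: no change
Constraint 3 (X != Z) on D(X)={5,6,7,9} D(Z)={3,6,7,8}: no change
Constraint 4 (X + Z = W) on D(X)={5,6,7,9} D(Z)={3,6,7,8} D(W)={3,4,5,6,7,9}: X {5,6,7,9}->{6}; Z {3,6,7,8}->{3}; W {3,4,5,6,7,9}->{9}
So after all 4 constraints: D(W) = {9}

Answer: {9}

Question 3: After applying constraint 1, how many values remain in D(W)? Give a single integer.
Constraint 1 (Z != W) on D(Z)={3,6,7,8} D(W)={3,4,5,6,7,9}: no change
So after constraint 1: D(W)={3,4,5,6,7,9}, size = 6

Answer: 6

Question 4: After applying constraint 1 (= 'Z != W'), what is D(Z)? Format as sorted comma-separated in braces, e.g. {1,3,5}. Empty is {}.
Constraint 1 (Z != W) on D(Z)={3,6,7,8} D(W)={3,4,5,6,7,9}: no change
So after constraint 1: D(Z) = {3,6,7,8}

Answer: {3,6,7,8}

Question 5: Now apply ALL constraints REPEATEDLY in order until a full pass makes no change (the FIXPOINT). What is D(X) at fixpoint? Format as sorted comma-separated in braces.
pass 0 (initial): D(X)={5,6,7,9}
pass 1: W {3,4,5,6,7,9}->{9}; X {5,6,7,9}->{6}; Z {3,6,7,8}->{3}
pass 2: no change
Fixpoint after 2 passes: D(X) = {6}

Answer: {6}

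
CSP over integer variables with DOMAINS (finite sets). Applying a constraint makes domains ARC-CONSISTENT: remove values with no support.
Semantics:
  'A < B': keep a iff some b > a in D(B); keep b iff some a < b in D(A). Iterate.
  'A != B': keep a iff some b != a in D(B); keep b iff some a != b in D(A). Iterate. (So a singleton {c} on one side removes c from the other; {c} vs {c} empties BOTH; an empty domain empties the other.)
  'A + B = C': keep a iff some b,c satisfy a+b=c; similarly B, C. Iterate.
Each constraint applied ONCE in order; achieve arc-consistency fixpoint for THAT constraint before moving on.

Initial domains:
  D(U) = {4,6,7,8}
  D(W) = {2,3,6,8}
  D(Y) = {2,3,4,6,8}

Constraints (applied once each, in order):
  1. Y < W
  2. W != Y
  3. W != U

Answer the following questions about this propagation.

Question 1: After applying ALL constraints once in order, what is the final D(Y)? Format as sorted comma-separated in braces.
Answer: {2,3,4,6}

Derivation:
Constraint 1 (Y < W) on D(Y)={2,3,4,6,8} D(W)={2,3,6,8}: Y {2,3,4,6,8}->{2,3,4,6}; W {2,3,6,8}->{3,6,8}
Constraint 2 (W != Y) on D(W)={3,6,8} D(Y)={2,3,4,6}: no change
Constraint 3 (W != U) on D(W)={3,6,8} D(U)={4,6,7,8}: no change
So after all 3 constraints: D(Y) = {2,3,4,6}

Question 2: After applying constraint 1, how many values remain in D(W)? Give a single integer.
Constraint 1 (Y < W) on D(Y)={2,3,4,6,8} D(W)={2,3,6,8}: Y {2,3,4,6,8}->{2,3,4,6}; W {2,3,6,8}->{3,6,8}
So after constraint 1: D(W)={3,6,8}, size = 3

Answer: 3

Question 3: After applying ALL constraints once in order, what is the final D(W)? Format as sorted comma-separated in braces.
Constraint 1 (Y < W) on D(Y)={2,3,4,6,8} D(W)={2,3,6,8}: Y {2,3,4,6,8}->{2,3,4,6}; W {2,3,6,8}->{3,6,8}
Constraint 2 (W != Y) on D(W)={3,6,8} D(Y)={2,3,4,6}: no change
Constraint 3 (W != U) on D(W)={3,6,8} D(U)={4,6,7,8}: no change
So after all 3 constraints: D(W) = {3,6,8}

Answer: {3,6,8}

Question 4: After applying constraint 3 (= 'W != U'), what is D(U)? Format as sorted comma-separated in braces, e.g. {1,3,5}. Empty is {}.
Constraint 1 (Y < W) on D(Y)={2,3,4,6,8} D(W)={2,3,6,8}: Y {2,3,4,6,8}->{2,3,4,6}; W {2,3,6,8}->{3,6,8}
Constraint 2 (W != Y) on D(W)={3,6,8} D(Y)={2,3,4,6}: no change
Constraint 3 (W != U) on D(W)={3,6,8} D(U)={4,6,7,8}: no change
So after constraint 3: D(U) = {4,6,7,8}

Answer: {4,6,7,8}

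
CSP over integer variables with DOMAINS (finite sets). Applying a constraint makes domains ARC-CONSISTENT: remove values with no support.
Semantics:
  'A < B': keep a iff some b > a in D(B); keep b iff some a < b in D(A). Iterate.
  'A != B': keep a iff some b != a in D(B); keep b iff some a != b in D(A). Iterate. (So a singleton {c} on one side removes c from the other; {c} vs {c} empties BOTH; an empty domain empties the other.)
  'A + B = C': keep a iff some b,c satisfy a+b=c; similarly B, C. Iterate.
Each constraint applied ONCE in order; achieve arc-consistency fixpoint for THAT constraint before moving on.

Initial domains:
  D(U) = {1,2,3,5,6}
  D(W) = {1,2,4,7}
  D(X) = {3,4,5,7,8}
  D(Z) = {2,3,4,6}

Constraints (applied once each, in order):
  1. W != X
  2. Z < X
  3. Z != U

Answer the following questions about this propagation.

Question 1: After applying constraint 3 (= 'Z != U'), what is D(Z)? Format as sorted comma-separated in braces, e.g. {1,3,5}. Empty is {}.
Answer: {2,3,4,6}

Derivation:
Constraint 1 (W != X) on D(W)={1,2,4,7} D(X)={3,4,5,7,8}: no change
Constraint 2 (Z < X) on D(Z)={2,3,4,6} D(X)={3,4,5,7,8}: no change
Constraint 3 (Z != U) on D(Z)={2,3,4,6} D(U)={1,2,3,5,6}: no change
So after constraint 3: D(Z) = {2,3,4,6}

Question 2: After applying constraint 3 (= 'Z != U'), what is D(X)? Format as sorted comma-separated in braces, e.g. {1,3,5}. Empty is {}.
Constraint 1 (W != X) on D(W)={1,2,4,7} D(X)={3,4,5,7,8}: no change
Constraint 2 (Z < X) on D(Z)={2,3,4,6} D(X)={3,4,5,7,8}: no change
Constraint 3 (Z != U) on D(Z)={2,3,4,6} D(U)={1,2,3,5,6}: no change
So after constraint 3: D(X) = {3,4,5,7,8}

Answer: {3,4,5,7,8}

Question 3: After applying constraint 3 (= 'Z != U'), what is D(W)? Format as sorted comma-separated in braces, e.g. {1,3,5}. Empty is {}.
Constraint 1 (W != X) on D(W)={1,2,4,7} D(X)={3,4,5,7,8}: no change
Constraint 2 (Z < X) on D(Z)={2,3,4,6} D(X)={3,4,5,7,8}: no change
Constraint 3 (Z != U) on D(Z)={2,3,4,6} D(U)={1,2,3,5,6}: no change
So after constraint 3: D(W) = {1,2,4,7}

Answer: {1,2,4,7}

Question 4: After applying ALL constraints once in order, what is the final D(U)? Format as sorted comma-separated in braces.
Answer: {1,2,3,5,6}

Derivation:
Constraint 1 (W != X) on D(W)={1,2,4,7} D(X)={3,4,5,7,8}: no change
Constraint 2 (Z < X) on D(Z)={2,3,4,6} D(X)={3,4,5,7,8}: no change
Constraint 3 (Z != U) on D(Z)={2,3,4,6} D(U)={1,2,3,5,6}: no change
So after all 3 constraints: D(U) = {1,2,3,5,6}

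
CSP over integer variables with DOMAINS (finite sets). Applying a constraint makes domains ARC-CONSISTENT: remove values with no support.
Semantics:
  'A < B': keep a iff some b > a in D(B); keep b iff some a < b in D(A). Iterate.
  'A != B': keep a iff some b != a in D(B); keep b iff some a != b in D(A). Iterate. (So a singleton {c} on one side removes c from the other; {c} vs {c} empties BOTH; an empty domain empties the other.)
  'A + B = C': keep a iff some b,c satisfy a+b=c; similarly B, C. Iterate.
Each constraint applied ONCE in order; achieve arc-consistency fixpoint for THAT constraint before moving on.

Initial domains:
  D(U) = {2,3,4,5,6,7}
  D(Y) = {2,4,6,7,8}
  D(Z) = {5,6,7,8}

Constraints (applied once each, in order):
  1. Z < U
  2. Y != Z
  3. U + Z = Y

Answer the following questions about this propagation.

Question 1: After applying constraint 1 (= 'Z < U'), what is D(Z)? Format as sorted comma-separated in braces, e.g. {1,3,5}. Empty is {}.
Answer: {5,6}

Derivation:
Constraint 1 (Z < U) on D(Z)={5,6,7,8} D(U)={2,3,4,5,6,7}: Z {5,6,7,8}->{5,6}; U {2,3,4,5,6,7}->{6,7}
So after constraint 1: D(Z) = {5,6}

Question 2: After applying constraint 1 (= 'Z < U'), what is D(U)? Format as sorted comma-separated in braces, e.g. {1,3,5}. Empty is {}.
Constraint 1 (Z < U) on D(Z)={5,6,7,8} D(U)={2,3,4,5,6,7}: Z {5,6,7,8}->{5,6}; U {2,3,4,5,6,7}->{6,7}
So after constraint 1: D(U) = {6,7}

Answer: {6,7}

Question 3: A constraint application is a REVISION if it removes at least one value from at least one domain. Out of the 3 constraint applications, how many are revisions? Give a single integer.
Constraint 1 (Z < U) on D(Z)={5,6,7,8} D(U)={2,3,4,5,6,7}: Z {5,6,7,8}->{5,6}; U {2,3,4,5,6,7}->{6,7} => REVISION
Constraint 2 (Y != Z) on D(Y)={2,4,6,7,8} D(Z)={5,6}: no change => not a revision
Constraint 3 (U + Z = Y) on D(U)={6,7} D(Z)={5,6} D(Y)={2,4,6,7,8}: U {6,7}->{}; Z {5,6}->{}; Y {2,4,6,7,8}->{} => REVISION
Total revisions = 2

Answer: 2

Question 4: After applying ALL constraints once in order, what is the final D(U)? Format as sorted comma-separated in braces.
Constraint 1 (Z < U) on D(Z)={5,6,7,8} D(U)={2,3,4,5,6,7}: Z {5,6,7,8}->{5,6}; U {2,3,4,5,6,7}->{6,7}
Constraint 2 (Y != Z) on D(Y)={2,4,6,7,8} D(Z)={5,6}: no change
Constraint 3 (U + Z = Y) on D(U)={6,7} D(Z)={5,6} D(Y)={2,4,6,7,8}: U {6,7}->{}; Z {5,6}->{}; Y {2,4,6,7,8}->{}
So after all 3 constraints: D(U) = {}

Answer: {}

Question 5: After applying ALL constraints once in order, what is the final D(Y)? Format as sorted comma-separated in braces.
Answer: {}

Derivation:
Constraint 1 (Z < U) on D(Z)={5,6,7,8} D(U)={2,3,4,5,6,7}: Z {5,6,7,8}->{5,6}; U {2,3,4,5,6,7}->{6,7}
Constraint 2 (Y != Z) on D(Y)={2,4,6,7,8} D(Z)={5,6}: no change
Constraint 3 (U + Z = Y) on D(U)={6,7} D(Z)={5,6} D(Y)={2,4,6,7,8}: U {6,7}->{}; Z {5,6}->{}; Y {2,4,6,7,8}->{}
So after all 3 constraints: D(Y) = {}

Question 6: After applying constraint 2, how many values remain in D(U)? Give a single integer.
Constraint 1 (Z < U) on D(Z)={5,6,7,8} D(U)={2,3,4,5,6,7}: Z {5,6,7,8}->{5,6}; U {2,3,4,5,6,7}->{6,7}
Constraint 2 (Y != Z) on D(Y)={2,4,6,7,8} D(Z)={5,6}: no change
So after constraint 2: D(U)={6,7}, size = 2

Answer: 2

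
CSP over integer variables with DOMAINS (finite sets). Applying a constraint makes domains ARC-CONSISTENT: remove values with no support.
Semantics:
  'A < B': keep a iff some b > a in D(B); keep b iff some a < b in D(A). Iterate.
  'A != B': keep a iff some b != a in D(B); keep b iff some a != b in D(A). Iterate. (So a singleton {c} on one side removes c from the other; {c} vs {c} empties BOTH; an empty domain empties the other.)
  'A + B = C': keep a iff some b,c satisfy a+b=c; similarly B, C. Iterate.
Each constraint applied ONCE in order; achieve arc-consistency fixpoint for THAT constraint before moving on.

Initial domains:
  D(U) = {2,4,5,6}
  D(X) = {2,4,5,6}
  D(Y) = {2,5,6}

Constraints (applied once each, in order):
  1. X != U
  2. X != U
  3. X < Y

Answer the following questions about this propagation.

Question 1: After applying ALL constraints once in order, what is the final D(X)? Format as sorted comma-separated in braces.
Constraint 1 (X != U) on D(X)={2,4,5,6} D(U)={2,4,5,6}: no change
Constraint 2 (X != U) on D(X)={2,4,5,6} D(U)={2,4,5,6}: no change
Constraint 3 (X < Y) on D(X)={2,4,5,6} D(Y)={2,5,6}: X {2,4,5,6}->{2,4,5}; Y {2,5,6}->{5,6}
So after all 3 constraints: D(X) = {2,4,5}

Answer: {2,4,5}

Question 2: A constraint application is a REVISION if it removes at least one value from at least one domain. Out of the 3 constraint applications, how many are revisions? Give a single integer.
Answer: 1

Derivation:
Constraint 1 (X != U) on D(X)={2,4,5,6} D(U)={2,4,5,6}: no change => not a revision
Constraint 2 (X != U) on D(X)={2,4,5,6} D(U)={2,4,5,6}: no change => not a revision
Constraint 3 (X < Y) on D(X)={2,4,5,6} D(Y)={2,5,6}: X {2,4,5,6}->{2,4,5}; Y {2,5,6}->{5,6} => REVISION
Total revisions = 1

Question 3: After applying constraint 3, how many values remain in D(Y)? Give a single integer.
Constraint 1 (X != U) on D(X)={2,4,5,6} D(U)={2,4,5,6}: no change
Constraint 2 (X != U) on D(X)={2,4,5,6} D(U)={2,4,5,6}: no change
Constraint 3 (X < Y) on D(X)={2,4,5,6} D(Y)={2,5,6}: X {2,4,5,6}->{2,4,5}; Y {2,5,6}->{5,6}
So after constraint 3: D(Y)={5,6}, size = 2

Answer: 2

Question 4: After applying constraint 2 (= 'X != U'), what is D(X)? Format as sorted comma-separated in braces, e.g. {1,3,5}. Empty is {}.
Answer: {2,4,5,6}

Derivation:
Constraint 1 (X != U) on D(X)={2,4,5,6} D(U)={2,4,5,6}: no change
Constraint 2 (X != U) on D(X)={2,4,5,6} D(U)={2,4,5,6}: no change
So after constraint 2: D(X) = {2,4,5,6}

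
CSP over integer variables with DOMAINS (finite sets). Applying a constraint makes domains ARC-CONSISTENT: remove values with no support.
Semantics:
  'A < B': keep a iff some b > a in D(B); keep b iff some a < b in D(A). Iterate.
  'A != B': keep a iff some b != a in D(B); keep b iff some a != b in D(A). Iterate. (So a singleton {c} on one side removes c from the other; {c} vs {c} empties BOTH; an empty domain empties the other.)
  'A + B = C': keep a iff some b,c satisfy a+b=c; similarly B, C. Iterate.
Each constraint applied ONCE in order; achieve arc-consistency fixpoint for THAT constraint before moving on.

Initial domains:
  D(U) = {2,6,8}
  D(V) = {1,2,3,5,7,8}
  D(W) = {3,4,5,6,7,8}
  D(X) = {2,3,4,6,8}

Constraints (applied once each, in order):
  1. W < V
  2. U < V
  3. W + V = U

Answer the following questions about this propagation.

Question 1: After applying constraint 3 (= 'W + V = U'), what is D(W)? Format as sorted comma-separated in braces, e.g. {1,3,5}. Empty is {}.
Constraint 1 (W < V) on D(W)={3,4,5,6,7,8} D(V)={1,2,3,5,7,8}: W {3,4,5,6,7,8}->{3,4,5,6,7}; V {1,2,3,5,7,8}->{5,7,8}
Constraint 2 (U < V) on D(U)={2,6,8} D(V)={5,7,8}: U {2,6,8}->{2,6}
Constraint 3 (W + V = U) on D(W)={3,4,5,6,7} D(V)={5,7,8} D(U)={2,6}: W {3,4,5,6,7}->{}; V {5,7,8}->{}; U {2,6}->{}
So after constraint 3: D(W) = {}

Answer: {}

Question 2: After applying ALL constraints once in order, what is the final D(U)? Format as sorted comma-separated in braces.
Constraint 1 (W < V) on D(W)={3,4,5,6,7,8} D(V)={1,2,3,5,7,8}: W {3,4,5,6,7,8}->{3,4,5,6,7}; V {1,2,3,5,7,8}->{5,7,8}
Constraint 2 (U < V) on D(U)={2,6,8} D(V)={5,7,8}: U {2,6,8}->{2,6}
Constraint 3 (W + V = U) on D(W)={3,4,5,6,7} D(V)={5,7,8} D(U)={2,6}: W {3,4,5,6,7}->{}; V {5,7,8}->{}; U {2,6}->{}
So after all 3 constraints: D(U) = {}

Answer: {}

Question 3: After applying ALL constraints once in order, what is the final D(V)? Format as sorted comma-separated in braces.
Answer: {}

Derivation:
Constraint 1 (W < V) on D(W)={3,4,5,6,7,8} D(V)={1,2,3,5,7,8}: W {3,4,5,6,7,8}->{3,4,5,6,7}; V {1,2,3,5,7,8}->{5,7,8}
Constraint 2 (U < V) on D(U)={2,6,8} D(V)={5,7,8}: U {2,6,8}->{2,6}
Constraint 3 (W + V = U) on D(W)={3,4,5,6,7} D(V)={5,7,8} D(U)={2,6}: W {3,4,5,6,7}->{}; V {5,7,8}->{}; U {2,6}->{}
So after all 3 constraints: D(V) = {}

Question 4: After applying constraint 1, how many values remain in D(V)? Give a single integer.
Constraint 1 (W < V) on D(W)={3,4,5,6,7,8} D(V)={1,2,3,5,7,8}: W {3,4,5,6,7,8}->{3,4,5,6,7}; V {1,2,3,5,7,8}->{5,7,8}
So after constraint 1: D(V)={5,7,8}, size = 3

Answer: 3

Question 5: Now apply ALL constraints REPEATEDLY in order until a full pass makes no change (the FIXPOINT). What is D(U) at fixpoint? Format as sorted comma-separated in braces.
pass 0 (initial): D(U)={2,6,8}
pass 1: U {2,6,8}->{}; V {1,2,3,5,7,8}->{}; W {3,4,5,6,7,8}->{}
pass 2: no change
Fixpoint after 2 passes: D(U) = {}

Answer: {}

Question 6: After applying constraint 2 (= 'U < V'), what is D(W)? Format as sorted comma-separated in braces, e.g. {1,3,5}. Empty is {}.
Constraint 1 (W < V) on D(W)={3,4,5,6,7,8} D(V)={1,2,3,5,7,8}: W {3,4,5,6,7,8}->{3,4,5,6,7}; V {1,2,3,5,7,8}->{5,7,8}
Constraint 2 (U < V) on D(U)={2,6,8} D(V)={5,7,8}: U {2,6,8}->{2,6}
So after constraint 2: D(W) = {3,4,5,6,7}

Answer: {3,4,5,6,7}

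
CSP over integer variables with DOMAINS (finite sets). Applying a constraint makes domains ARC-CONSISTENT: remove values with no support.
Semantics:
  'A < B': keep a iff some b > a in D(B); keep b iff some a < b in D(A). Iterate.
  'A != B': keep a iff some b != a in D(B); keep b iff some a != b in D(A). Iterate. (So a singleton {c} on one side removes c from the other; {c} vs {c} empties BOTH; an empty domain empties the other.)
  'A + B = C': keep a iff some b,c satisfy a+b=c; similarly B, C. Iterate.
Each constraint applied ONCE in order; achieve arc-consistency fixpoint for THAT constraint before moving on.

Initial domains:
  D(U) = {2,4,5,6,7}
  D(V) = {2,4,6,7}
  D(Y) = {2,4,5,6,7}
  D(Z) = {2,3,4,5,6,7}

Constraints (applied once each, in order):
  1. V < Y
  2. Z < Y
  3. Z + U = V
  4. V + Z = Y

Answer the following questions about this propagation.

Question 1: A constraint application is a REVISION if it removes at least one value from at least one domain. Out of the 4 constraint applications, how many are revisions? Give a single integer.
Constraint 1 (V < Y) on D(V)={2,4,6,7} D(Y)={2,4,5,6,7}: V {2,4,6,7}->{2,4,6}; Y {2,4,5,6,7}->{4,5,6,7} => REVISION
Constraint 2 (Z < Y) on D(Z)={2,3,4,5,6,7} D(Y)={4,5,6,7}: Z {2,3,4,5,6,7}->{2,3,4,5,6} => REVISION
Constraint 3 (Z + U = V) on D(Z)={2,3,4,5,6} D(U)={2,4,5,6,7} D(V)={2,4,6}: Z {2,3,4,5,6}->{2,4}; U {2,4,5,6,7}->{2,4}; V {2,4,6}->{4,6} => REVISION
Constraint 4 (V + Z = Y) on D(V)={4,6} D(Z)={2,4} D(Y)={4,5,6,7}: V {4,6}->{4}; Z {2,4}->{2}; Y {4,5,6,7}->{6} => REVISION
Total revisions = 4

Answer: 4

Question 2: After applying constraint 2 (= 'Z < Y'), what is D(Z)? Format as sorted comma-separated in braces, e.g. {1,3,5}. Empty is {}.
Answer: {2,3,4,5,6}

Derivation:
Constraint 1 (V < Y) on D(V)={2,4,6,7} D(Y)={2,4,5,6,7}: V {2,4,6,7}->{2,4,6}; Y {2,4,5,6,7}->{4,5,6,7}
Constraint 2 (Z < Y) on D(Z)={2,3,4,5,6,7} D(Y)={4,5,6,7}: Z {2,3,4,5,6,7}->{2,3,4,5,6}
So after constraint 2: D(Z) = {2,3,4,5,6}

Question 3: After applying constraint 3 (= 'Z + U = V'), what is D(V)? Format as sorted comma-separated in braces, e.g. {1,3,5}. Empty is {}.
Answer: {4,6}

Derivation:
Constraint 1 (V < Y) on D(V)={2,4,6,7} D(Y)={2,4,5,6,7}: V {2,4,6,7}->{2,4,6}; Y {2,4,5,6,7}->{4,5,6,7}
Constraint 2 (Z < Y) on D(Z)={2,3,4,5,6,7} D(Y)={4,5,6,7}: Z {2,3,4,5,6,7}->{2,3,4,5,6}
Constraint 3 (Z + U = V) on D(Z)={2,3,4,5,6} D(U)={2,4,5,6,7} D(V)={2,4,6}: Z {2,3,4,5,6}->{2,4}; U {2,4,5,6,7}->{2,4}; V {2,4,6}->{4,6}
So after constraint 3: D(V) = {4,6}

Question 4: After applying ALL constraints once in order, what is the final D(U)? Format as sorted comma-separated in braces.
Constraint 1 (V < Y) on D(V)={2,4,6,7} D(Y)={2,4,5,6,7}: V {2,4,6,7}->{2,4,6}; Y {2,4,5,6,7}->{4,5,6,7}
Constraint 2 (Z < Y) on D(Z)={2,3,4,5,6,7} D(Y)={4,5,6,7}: Z {2,3,4,5,6,7}->{2,3,4,5,6}
Constraint 3 (Z + U = V) on D(Z)={2,3,4,5,6} D(U)={2,4,5,6,7} D(V)={2,4,6}: Z {2,3,4,5,6}->{2,4}; U {2,4,5,6,7}->{2,4}; V {2,4,6}->{4,6}
Constraint 4 (V + Z = Y) on D(V)={4,6} D(Z)={2,4} D(Y)={4,5,6,7}: V {4,6}->{4}; Z {2,4}->{2}; Y {4,5,6,7}->{6}
So after all 4 constraints: D(U) = {2,4}

Answer: {2,4}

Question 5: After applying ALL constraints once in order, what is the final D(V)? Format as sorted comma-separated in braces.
Constraint 1 (V < Y) on D(V)={2,4,6,7} D(Y)={2,4,5,6,7}: V {2,4,6,7}->{2,4,6}; Y {2,4,5,6,7}->{4,5,6,7}
Constraint 2 (Z < Y) on D(Z)={2,3,4,5,6,7} D(Y)={4,5,6,7}: Z {2,3,4,5,6,7}->{2,3,4,5,6}
Constraint 3 (Z + U = V) on D(Z)={2,3,4,5,6} D(U)={2,4,5,6,7} D(V)={2,4,6}: Z {2,3,4,5,6}->{2,4}; U {2,4,5,6,7}->{2,4}; V {2,4,6}->{4,6}
Constraint 4 (V + Z = Y) on D(V)={4,6} D(Z)={2,4} D(Y)={4,5,6,7}: V {4,6}->{4}; Z {2,4}->{2}; Y {4,5,6,7}->{6}
So after all 4 constraints: D(V) = {4}

Answer: {4}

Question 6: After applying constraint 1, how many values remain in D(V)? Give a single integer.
Constraint 1 (V < Y) on D(V)={2,4,6,7} D(Y)={2,4,5,6,7}: V {2,4,6,7}->{2,4,6}; Y {2,4,5,6,7}->{4,5,6,7}
So after constraint 1: D(V)={2,4,6}, size = 3

Answer: 3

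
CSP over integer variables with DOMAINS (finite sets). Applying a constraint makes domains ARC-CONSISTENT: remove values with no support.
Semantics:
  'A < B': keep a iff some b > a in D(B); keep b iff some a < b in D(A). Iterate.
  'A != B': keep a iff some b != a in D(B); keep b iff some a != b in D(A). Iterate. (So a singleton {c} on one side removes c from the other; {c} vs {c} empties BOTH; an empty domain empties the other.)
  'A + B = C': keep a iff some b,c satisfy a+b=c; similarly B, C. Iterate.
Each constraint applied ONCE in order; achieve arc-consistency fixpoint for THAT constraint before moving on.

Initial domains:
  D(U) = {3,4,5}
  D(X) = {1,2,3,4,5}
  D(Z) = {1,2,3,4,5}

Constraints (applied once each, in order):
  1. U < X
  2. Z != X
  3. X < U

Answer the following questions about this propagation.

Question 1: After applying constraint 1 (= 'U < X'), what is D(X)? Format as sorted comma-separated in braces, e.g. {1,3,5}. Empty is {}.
Answer: {4,5}

Derivation:
Constraint 1 (U < X) on D(U)={3,4,5} D(X)={1,2,3,4,5}: U {3,4,5}->{3,4}; X {1,2,3,4,5}->{4,5}
So after constraint 1: D(X) = {4,5}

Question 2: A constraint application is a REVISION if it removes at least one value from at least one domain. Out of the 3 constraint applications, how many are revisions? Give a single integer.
Answer: 2

Derivation:
Constraint 1 (U < X) on D(U)={3,4,5} D(X)={1,2,3,4,5}: U {3,4,5}->{3,4}; X {1,2,3,4,5}->{4,5} => REVISION
Constraint 2 (Z != X) on D(Z)={1,2,3,4,5} D(X)={4,5}: no change => not a revision
Constraint 3 (X < U) on D(X)={4,5} D(U)={3,4}: X {4,5}->{}; U {3,4}->{} => REVISION
Total revisions = 2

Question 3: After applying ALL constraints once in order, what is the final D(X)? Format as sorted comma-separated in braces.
Constraint 1 (U < X) on D(U)={3,4,5} D(X)={1,2,3,4,5}: U {3,4,5}->{3,4}; X {1,2,3,4,5}->{4,5}
Constraint 2 (Z != X) on D(Z)={1,2,3,4,5} D(X)={4,5}: no change
Constraint 3 (X < U) on D(X)={4,5} D(U)={3,4}: X {4,5}->{}; U {3,4}->{}
So after all 3 constraints: D(X) = {}

Answer: {}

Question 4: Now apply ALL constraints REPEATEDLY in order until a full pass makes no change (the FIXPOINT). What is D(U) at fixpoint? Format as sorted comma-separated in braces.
pass 0 (initial): D(U)={3,4,5}
pass 1: U {3,4,5}->{}; X {1,2,3,4,5}->{}
pass 2: Z {1,2,3,4,5}->{}
pass 3: no change
Fixpoint after 3 passes: D(U) = {}

Answer: {}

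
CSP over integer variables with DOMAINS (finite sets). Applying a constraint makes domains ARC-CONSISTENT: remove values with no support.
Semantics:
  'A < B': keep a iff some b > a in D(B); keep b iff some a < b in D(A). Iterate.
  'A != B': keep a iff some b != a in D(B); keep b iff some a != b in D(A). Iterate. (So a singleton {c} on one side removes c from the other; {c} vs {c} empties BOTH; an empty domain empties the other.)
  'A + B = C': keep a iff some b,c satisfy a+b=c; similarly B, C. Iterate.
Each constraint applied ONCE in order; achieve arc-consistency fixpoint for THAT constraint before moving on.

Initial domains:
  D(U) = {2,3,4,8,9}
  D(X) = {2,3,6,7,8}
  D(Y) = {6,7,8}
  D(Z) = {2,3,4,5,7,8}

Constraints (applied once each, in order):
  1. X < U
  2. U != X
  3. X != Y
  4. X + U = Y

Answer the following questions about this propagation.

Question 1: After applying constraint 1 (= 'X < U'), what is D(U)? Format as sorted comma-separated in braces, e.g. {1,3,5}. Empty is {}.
Answer: {3,4,8,9}

Derivation:
Constraint 1 (X < U) on D(X)={2,3,6,7,8} D(U)={2,3,4,8,9}: U {2,3,4,8,9}->{3,4,8,9}
So after constraint 1: D(U) = {3,4,8,9}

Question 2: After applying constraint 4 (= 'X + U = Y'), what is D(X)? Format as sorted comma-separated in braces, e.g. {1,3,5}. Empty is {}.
Answer: {2,3}

Derivation:
Constraint 1 (X < U) on D(X)={2,3,6,7,8} D(U)={2,3,4,8,9}: U {2,3,4,8,9}->{3,4,8,9}
Constraint 2 (U != X) on D(U)={3,4,8,9} D(X)={2,3,6,7,8}: no change
Constraint 3 (X != Y) on D(X)={2,3,6,7,8} D(Y)={6,7,8}: no change
Constraint 4 (X + U = Y) on D(X)={2,3,6,7,8} D(U)={3,4,8,9} D(Y)={6,7,8}: X {2,3,6,7,8}->{2,3}; U {3,4,8,9}->{3,4}; Y {6,7,8}->{6,7}
So after constraint 4: D(X) = {2,3}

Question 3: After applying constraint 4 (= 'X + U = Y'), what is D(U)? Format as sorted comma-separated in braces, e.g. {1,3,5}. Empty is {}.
Constraint 1 (X < U) on D(X)={2,3,6,7,8} D(U)={2,3,4,8,9}: U {2,3,4,8,9}->{3,4,8,9}
Constraint 2 (U != X) on D(U)={3,4,8,9} D(X)={2,3,6,7,8}: no change
Constraint 3 (X != Y) on D(X)={2,3,6,7,8} D(Y)={6,7,8}: no change
Constraint 4 (X + U = Y) on D(X)={2,3,6,7,8} D(U)={3,4,8,9} D(Y)={6,7,8}: X {2,3,6,7,8}->{2,3}; U {3,4,8,9}->{3,4}; Y {6,7,8}->{6,7}
So after constraint 4: D(U) = {3,4}

Answer: {3,4}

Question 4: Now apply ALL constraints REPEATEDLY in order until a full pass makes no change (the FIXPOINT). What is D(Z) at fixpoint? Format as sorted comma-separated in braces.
Answer: {2,3,4,5,7,8}

Derivation:
pass 0 (initial): D(Z)={2,3,4,5,7,8}
pass 1: U {2,3,4,8,9}->{3,4}; X {2,3,6,7,8}->{2,3}; Y {6,7,8}->{6,7}
pass 2: no change
Fixpoint after 2 passes: D(Z) = {2,3,4,5,7,8}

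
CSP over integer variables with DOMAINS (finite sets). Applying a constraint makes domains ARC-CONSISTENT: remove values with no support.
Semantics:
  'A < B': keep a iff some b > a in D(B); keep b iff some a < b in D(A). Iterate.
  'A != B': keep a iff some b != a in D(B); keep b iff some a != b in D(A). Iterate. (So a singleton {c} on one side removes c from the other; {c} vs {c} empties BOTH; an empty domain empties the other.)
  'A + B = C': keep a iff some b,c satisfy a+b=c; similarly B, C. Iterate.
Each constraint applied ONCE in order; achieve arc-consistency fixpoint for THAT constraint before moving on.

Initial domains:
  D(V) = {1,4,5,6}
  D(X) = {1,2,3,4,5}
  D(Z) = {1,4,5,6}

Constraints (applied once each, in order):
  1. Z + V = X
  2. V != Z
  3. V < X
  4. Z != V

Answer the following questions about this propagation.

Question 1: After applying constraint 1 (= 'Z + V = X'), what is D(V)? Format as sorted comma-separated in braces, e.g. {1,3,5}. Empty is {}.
Answer: {1,4}

Derivation:
Constraint 1 (Z + V = X) on D(Z)={1,4,5,6} D(V)={1,4,5,6} D(X)={1,2,3,4,5}: Z {1,4,5,6}->{1,4}; V {1,4,5,6}->{1,4}; X {1,2,3,4,5}->{2,5}
So after constraint 1: D(V) = {1,4}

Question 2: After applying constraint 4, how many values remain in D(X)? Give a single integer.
Constraint 1 (Z + V = X) on D(Z)={1,4,5,6} D(V)={1,4,5,6} D(X)={1,2,3,4,5}: Z {1,4,5,6}->{1,4}; V {1,4,5,6}->{1,4}; X {1,2,3,4,5}->{2,5}
Constraint 2 (V != Z) on D(V)={1,4} D(Z)={1,4}: no change
Constraint 3 (V < X) on D(V)={1,4} D(X)={2,5}: no change
Constraint 4 (Z != V) on D(Z)={1,4} D(V)={1,4}: no change
So after constraint 4: D(X)={2,5}, size = 2

Answer: 2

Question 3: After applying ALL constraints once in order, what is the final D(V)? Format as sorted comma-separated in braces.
Answer: {1,4}

Derivation:
Constraint 1 (Z + V = X) on D(Z)={1,4,5,6} D(V)={1,4,5,6} D(X)={1,2,3,4,5}: Z {1,4,5,6}->{1,4}; V {1,4,5,6}->{1,4}; X {1,2,3,4,5}->{2,5}
Constraint 2 (V != Z) on D(V)={1,4} D(Z)={1,4}: no change
Constraint 3 (V < X) on D(V)={1,4} D(X)={2,5}: no change
Constraint 4 (Z != V) on D(Z)={1,4} D(V)={1,4}: no change
So after all 4 constraints: D(V) = {1,4}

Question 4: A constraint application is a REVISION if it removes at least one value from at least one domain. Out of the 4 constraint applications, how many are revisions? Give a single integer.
Answer: 1

Derivation:
Constraint 1 (Z + V = X) on D(Z)={1,4,5,6} D(V)={1,4,5,6} D(X)={1,2,3,4,5}: Z {1,4,5,6}->{1,4}; V {1,4,5,6}->{1,4}; X {1,2,3,4,5}->{2,5} => REVISION
Constraint 2 (V != Z) on D(V)={1,4} D(Z)={1,4}: no change => not a revision
Constraint 3 (V < X) on D(V)={1,4} D(X)={2,5}: no change => not a revision
Constraint 4 (Z != V) on D(Z)={1,4} D(V)={1,4}: no change => not a revision
Total revisions = 1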